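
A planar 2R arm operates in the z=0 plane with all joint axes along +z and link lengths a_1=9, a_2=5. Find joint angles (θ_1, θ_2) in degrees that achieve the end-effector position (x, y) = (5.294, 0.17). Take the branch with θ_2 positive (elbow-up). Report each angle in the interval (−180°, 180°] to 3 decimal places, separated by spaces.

-26.321 150.003

cos θ_2 = (28.0553−9²−5²)/(2·9·5) = -0.8661; θ_2 = 150.0030° (elbow-up)
β = atan2(0.1700,5.2940) = 1.8392°; ψ = atan2(2.4998,4.6697) = 28.1607°
θ_1 = β − ψ = -26.3215°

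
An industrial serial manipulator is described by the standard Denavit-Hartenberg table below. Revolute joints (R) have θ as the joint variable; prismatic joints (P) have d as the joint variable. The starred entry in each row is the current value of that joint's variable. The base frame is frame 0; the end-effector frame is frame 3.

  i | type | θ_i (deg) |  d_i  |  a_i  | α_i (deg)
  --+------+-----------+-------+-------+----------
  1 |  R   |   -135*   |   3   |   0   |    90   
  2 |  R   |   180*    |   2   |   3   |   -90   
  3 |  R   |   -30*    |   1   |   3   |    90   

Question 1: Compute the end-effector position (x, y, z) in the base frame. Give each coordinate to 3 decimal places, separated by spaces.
after link 1: o_1 = (0.0000, 0.0000, 3.0000)
after link 2: o_2 = (0.7071, 3.5355, 3.0000)
after link 3: o_3 = (1.4836, 6.4333, 2.0000)

1.484 6.433 2.000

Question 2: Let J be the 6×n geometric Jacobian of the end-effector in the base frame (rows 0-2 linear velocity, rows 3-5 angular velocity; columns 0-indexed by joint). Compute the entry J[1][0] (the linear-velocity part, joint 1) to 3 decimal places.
1.484

axis z_0 = ẑ; lever o_n−o_0 = (1.4836,6.4333,2.0000)
cross product → J_v[:, 0] = (-6.4333,1.4836,0.0000)
J_ω[:, 0] = z_0
entry J[1][0] = 1.4836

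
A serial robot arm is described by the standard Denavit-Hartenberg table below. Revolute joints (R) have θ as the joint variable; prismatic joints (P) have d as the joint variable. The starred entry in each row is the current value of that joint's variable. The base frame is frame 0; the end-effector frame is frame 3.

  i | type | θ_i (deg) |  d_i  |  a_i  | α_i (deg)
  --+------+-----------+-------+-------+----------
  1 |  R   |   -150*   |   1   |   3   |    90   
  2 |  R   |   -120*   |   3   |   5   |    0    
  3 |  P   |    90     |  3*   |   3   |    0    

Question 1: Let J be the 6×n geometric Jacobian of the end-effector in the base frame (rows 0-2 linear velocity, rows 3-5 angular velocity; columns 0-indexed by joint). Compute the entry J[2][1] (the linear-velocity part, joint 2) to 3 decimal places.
0.098

axis z_1 = (-0.5000,0.8660,0.0000); lever o_n−o_1 = (-3.0849,5.1471,-5.8301)
cross product → J_v[:, 1] = (-5.0490,-2.9151,0.0981)
J_ω[:, 1] = z_1
entry J[2][1] = 0.0981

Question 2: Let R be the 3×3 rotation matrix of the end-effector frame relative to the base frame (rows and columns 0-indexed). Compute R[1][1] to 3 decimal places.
End-effector y-axis (col 1 of R) = (-0.4330,-0.2500,0.8660)
R[1][1] = -0.2500

-0.250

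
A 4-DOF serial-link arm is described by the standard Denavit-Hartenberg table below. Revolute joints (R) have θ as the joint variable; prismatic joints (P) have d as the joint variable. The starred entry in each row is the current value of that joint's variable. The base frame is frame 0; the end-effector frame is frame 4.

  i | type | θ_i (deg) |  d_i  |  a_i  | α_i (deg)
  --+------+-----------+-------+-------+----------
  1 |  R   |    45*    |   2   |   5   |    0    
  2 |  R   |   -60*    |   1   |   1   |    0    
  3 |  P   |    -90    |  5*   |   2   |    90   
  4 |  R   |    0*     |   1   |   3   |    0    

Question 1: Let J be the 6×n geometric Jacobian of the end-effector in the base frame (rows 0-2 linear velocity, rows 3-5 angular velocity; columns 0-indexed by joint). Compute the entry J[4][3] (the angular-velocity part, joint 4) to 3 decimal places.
axis z_3 = (-0.9659,0.2588,0.0000); lever o_n−o_3 = (-1.7424,-2.6390,0.0000)
cross product → J_v[:, 3] = (0.0000,-0.0000,3.0000)
J_ω[:, 3] = z_3
entry J[4][3] = 0.2588

0.259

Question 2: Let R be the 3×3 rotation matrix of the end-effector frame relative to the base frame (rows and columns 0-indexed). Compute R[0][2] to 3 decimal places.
End-effector z-axis (col 2 of R) = (-0.9659,0.2588,0.0000)
R[0][2] = -0.9659

-0.966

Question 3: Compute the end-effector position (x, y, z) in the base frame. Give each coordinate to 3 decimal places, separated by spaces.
2.241 -1.294 8.000

after link 1: o_1 = (3.5355, 3.5355, 2.0000)
after link 2: o_2 = (4.5015, 3.2767, 3.0000)
after link 3: o_3 = (3.9838, 1.3449, 8.0000)
after link 4: o_4 = (2.2414, -1.2941, 8.0000)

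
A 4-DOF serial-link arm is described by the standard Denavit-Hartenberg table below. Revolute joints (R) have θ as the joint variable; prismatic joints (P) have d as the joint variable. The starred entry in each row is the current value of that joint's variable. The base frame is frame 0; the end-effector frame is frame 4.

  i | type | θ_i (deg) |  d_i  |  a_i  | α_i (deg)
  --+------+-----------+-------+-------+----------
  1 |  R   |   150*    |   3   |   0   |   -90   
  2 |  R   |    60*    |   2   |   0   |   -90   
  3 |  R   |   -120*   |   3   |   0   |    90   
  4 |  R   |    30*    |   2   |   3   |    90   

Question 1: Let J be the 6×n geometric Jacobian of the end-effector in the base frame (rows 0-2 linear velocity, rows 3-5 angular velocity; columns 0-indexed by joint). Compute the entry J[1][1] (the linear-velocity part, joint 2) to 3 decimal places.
axis z_1 = (-0.5000,-0.8660,0.0000); lever o_n−o_1 = (3.0625,-5.5209,0.3750)
cross product → J_v[:, 1] = (-0.3248,0.1875,5.4127)
J_ω[:, 1] = z_1
entry J[1][1] = 0.1875

0.187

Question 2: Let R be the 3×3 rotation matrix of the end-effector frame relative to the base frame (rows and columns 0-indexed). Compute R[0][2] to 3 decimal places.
-0.758

End-effector z-axis (col 2 of R) = (-0.7578,-0.0625,0.6495)
R[0][2] = -0.7578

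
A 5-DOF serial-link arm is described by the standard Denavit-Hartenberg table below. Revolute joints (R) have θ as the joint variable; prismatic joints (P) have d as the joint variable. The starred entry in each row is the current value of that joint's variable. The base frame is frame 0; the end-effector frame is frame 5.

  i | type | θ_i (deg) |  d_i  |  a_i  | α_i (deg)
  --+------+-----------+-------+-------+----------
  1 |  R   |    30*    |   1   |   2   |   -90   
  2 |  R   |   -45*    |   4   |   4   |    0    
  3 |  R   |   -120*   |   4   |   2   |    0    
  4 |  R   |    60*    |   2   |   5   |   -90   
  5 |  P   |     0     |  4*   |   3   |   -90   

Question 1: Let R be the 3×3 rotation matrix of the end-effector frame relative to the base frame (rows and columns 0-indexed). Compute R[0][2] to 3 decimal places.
End-effector z-axis (col 2 of R) = (0.5000,-0.8660,-0.0000)
R[0][2] = 0.5000

0.500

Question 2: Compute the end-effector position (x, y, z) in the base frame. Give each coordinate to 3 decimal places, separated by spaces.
after link 1: o_1 = (1.7321, 1.0000, 1.0000)
after link 2: o_2 = (2.1815, 5.8783, 3.8284)
after link 3: o_3 = (-1.4915, 8.3765, 4.3461)
after link 4: o_4 = (-3.6122, 9.4615, 9.1757)
after link 5: o_5 = (-0.9386, 11.0051, 13.1087)

-0.939 11.005 13.109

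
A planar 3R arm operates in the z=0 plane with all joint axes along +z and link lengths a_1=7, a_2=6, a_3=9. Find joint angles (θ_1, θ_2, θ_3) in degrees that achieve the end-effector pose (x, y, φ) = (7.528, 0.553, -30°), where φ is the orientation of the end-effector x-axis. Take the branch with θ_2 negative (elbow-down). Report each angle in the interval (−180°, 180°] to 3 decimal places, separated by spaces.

149.995 -134.999 -44.996

wrist centre = target − a_3·(cos φ, sin φ) = (-0.2662, 5.0530)
cos θ_2 = (25.6037−7²−6²)/(2·7·6) = -0.7071; θ_2 = -134.9994° (elbow-down)
β = atan2(5.0530,-0.2662) = 93.0160°; ψ = atan2(-4.2427,2.7574) = -56.9794°
θ_1 = β − ψ = 149.9953°
θ_3 = φ − θ_1 − θ_2 = -44.9960° (wrapped to (-180°,180°])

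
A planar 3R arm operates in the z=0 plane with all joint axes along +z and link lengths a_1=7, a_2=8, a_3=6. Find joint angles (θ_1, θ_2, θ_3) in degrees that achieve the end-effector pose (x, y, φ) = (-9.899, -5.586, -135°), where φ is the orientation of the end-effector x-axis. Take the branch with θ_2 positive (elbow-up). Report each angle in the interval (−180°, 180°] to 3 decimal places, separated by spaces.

116.714 135.004 -26.718

wrist centre = target − a_3·(cos φ, sin φ) = (-5.6564, -1.3434)
cos θ_2 = (33.7990−7²−8²)/(2·7·8) = -0.7072; θ_2 = 135.0036° (elbow-up)
β = atan2(-1.3434,-5.6564) = -166.6400°; ψ = atan2(5.6565,1.3428) = 76.6458°
θ_1 = β − ψ = -243.2859°
θ_3 = φ − θ_1 − θ_2 = -26.7178° (wrapped to (-180°,180°])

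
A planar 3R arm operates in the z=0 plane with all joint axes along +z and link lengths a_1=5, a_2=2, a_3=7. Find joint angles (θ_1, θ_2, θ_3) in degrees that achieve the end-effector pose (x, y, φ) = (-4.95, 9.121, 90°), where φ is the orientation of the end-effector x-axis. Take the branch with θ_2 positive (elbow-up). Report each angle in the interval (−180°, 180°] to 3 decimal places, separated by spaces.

135.005 89.997 -135.001

wrist centre = target − a_3·(cos φ, sin φ) = (-4.9500, 2.1210)
cos θ_2 = (29.0011−5²−2²)/(2·5·2) = 0.0001; θ_2 = 89.9967° (elbow-up)
β = atan2(2.1210,-4.9500) = 156.8056°; ψ = atan2(2.0000,5.0001) = 21.8010°
θ_1 = β − ψ = 135.0046°
θ_3 = φ − θ_1 − θ_2 = -135.0014° (wrapped to (-180°,180°])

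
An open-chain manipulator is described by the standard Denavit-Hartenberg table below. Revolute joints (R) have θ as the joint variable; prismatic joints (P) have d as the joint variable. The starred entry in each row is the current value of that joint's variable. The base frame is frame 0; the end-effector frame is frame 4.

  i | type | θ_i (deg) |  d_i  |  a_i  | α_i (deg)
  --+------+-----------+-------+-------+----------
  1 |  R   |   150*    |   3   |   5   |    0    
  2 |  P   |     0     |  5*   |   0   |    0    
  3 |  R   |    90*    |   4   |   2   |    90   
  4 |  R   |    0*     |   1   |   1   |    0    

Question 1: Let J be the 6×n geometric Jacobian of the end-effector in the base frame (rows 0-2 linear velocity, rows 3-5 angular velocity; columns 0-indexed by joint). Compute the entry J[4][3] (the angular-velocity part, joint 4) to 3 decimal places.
0.500

axis z_3 = (-0.8660,0.5000,0.0000); lever o_n−o_3 = (-1.3660,-0.3660,0.0000)
cross product → J_v[:, 3] = (0.0000,-0.0000,1.0000)
J_ω[:, 3] = z_3
entry J[4][3] = 0.5000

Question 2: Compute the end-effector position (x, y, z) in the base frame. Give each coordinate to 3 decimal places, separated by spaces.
after link 1: o_1 = (-4.3301, 2.5000, 3.0000)
after link 2: o_2 = (-4.3301, 2.5000, 8.0000)
after link 3: o_3 = (-5.3301, 0.7679, 12.0000)
after link 4: o_4 = (-6.6962, 0.4019, 12.0000)

-6.696 0.402 12.000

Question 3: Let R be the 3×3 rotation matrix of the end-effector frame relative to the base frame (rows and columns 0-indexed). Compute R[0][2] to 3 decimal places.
-0.866

End-effector z-axis (col 2 of R) = (-0.8660,0.5000,0.0000)
R[0][2] = -0.8660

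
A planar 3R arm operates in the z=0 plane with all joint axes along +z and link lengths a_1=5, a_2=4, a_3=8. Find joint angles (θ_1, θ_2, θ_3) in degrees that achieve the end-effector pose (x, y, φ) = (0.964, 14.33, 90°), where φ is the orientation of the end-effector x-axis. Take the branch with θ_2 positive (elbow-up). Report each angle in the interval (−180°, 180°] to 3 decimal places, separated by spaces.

wrist centre = target − a_3·(cos φ, sin φ) = (0.9640, 6.3300)
cos θ_2 = (40.9982−5²−4²)/(2·5·4) = -0.0000; θ_2 = 90.0026° (elbow-up)
β = atan2(6.3300,0.9640) = 81.3409°; ψ = atan2(4.0000,4.9998) = 38.6608°
θ_1 = β − ψ = 42.6801°
θ_3 = φ − θ_1 − θ_2 = -42.6827° (wrapped to (-180°,180°])

42.680 90.003 -42.683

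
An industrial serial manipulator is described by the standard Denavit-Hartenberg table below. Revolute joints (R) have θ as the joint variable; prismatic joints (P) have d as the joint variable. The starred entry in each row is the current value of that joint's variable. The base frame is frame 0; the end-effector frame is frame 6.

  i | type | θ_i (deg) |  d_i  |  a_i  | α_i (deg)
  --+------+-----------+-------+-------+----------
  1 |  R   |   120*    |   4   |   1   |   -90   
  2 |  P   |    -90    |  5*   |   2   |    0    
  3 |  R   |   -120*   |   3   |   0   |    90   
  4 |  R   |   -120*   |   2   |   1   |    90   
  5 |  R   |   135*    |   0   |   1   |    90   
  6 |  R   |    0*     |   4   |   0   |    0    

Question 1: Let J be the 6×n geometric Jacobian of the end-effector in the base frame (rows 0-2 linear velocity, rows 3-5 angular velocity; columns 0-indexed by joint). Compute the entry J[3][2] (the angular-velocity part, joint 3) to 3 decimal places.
axis z_2 = (-0.8660,-0.5000,0.0000); lever o_n−o_2 = (-2.3168,3.4190,-4.0136)
cross product → J_v[:, 2] = (2.0068,-3.4759,-4.1193)
J_ω[:, 2] = z_2
entry J[3][2] = -0.8660

-0.866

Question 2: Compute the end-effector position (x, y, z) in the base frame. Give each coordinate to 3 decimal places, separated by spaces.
after link 1: o_1 = (-0.5000, 0.8660, 4.0000)
after link 2: o_2 = (-4.8301, -1.6340, 6.0000)
after link 3: o_3 = (-7.4282, -3.1340, 6.0000)
after link 4: o_4 = (-7.3947, -1.4599, 4.5179)
after link 5: o_5 = (-7.9487, -1.7251, 3.7288)
after link 6: o_6 = (-7.1469, 1.7850, 1.9864)

-7.147 1.785 1.986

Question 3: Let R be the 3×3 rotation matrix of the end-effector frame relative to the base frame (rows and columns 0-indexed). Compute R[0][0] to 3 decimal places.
-0.554

End-effector x-axis (col 0 of R) = (-0.5540,-0.2652,-0.7891)
R[0][0] = -0.5540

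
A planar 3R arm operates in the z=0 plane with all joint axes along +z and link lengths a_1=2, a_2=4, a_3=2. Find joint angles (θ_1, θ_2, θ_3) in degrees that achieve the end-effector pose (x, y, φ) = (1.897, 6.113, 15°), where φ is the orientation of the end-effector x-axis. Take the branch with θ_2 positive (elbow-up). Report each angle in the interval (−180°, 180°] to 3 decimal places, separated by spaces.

59.980 45.022 -90.003

wrist centre = target − a_3·(cos φ, sin φ) = (-0.0349, 5.5954)
cos θ_2 = (31.3093−2²−4²)/(2·2·4) = 0.7068; θ_2 = 45.0224° (elbow-up)
β = atan2(5.5954,-0.0349) = 90.3569°; ψ = atan2(2.8295,4.8273) = 30.3767°
θ_1 = β − ψ = 59.9802°
θ_3 = φ − θ_1 − θ_2 = -90.0026° (wrapped to (-180°,180°])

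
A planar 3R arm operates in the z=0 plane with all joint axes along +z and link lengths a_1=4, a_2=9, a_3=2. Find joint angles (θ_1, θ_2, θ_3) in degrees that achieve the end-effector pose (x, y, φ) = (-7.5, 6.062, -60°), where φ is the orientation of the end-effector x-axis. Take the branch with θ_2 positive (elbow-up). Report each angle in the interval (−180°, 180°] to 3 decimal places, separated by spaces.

wrist centre = target − a_3·(cos φ, sin φ) = (-8.5000, 7.7941)
cos θ_2 = (132.9972−4²−9²)/(2·4·9) = 0.5000; θ_2 = 60.0025° (elbow-up)
β = atan2(7.7941,-8.5000) = 137.4808°; ψ = atan2(7.7944,8.4997) = 42.5217°
θ_1 = β − ψ = 94.9591°
θ_3 = φ − θ_1 − θ_2 = 145.0384° (wrapped to (-180°,180°])

94.959 60.003 145.038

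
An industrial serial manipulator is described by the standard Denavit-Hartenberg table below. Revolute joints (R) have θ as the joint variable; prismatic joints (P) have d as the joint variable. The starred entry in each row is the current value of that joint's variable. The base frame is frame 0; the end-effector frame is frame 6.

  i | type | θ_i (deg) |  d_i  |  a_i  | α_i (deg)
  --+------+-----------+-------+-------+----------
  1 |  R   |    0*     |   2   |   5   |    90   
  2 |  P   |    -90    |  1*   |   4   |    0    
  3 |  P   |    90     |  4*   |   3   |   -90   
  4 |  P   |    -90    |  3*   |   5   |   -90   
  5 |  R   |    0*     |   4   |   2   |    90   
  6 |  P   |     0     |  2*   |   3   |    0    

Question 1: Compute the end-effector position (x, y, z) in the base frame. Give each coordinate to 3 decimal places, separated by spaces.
after link 1: o_1 = (5.0000, 0.0000, 2.0000)
after link 2: o_2 = (5.0000, -1.0000, -2.0000)
after link 3: o_3 = (8.0000, -5.0000, -2.0000)
after link 4: o_4 = (8.0000, -10.0000, 1.0000)
after link 5: o_5 = (12.0000, -12.0000, 1.0000)
after link 6: o_6 = (12.0000, -15.0000, 3.0000)

12.000 -15.000 3.000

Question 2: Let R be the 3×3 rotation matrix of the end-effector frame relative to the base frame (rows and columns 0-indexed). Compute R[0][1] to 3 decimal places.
1.000

End-effector y-axis (col 1 of R) = (1.0000,0.0000,0.0000)
R[0][1] = 1.0000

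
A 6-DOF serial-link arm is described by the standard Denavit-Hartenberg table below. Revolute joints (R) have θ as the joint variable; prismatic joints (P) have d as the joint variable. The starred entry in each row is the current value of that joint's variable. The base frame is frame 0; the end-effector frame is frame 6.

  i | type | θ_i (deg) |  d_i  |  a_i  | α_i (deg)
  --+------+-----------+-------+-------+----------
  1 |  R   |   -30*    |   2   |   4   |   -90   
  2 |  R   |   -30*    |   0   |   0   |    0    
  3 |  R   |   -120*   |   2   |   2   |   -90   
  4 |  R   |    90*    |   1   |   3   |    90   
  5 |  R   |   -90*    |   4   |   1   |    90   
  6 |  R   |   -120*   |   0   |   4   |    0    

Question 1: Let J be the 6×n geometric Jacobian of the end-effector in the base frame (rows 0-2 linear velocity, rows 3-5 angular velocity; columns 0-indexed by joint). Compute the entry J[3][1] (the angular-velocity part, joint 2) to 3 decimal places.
axis z_1 = (0.5000,0.8660,0.0000); lever o_n−o_1 = (-1.5359,-0.2679,3.0000)
cross product → J_v[:, 1] = (2.5981,-1.5000,1.1962)
J_ω[:, 1] = z_1
entry J[3][1] = 0.5000

0.500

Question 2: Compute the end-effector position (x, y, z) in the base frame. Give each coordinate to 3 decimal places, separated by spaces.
after link 1: o_1 = (3.4641, -2.0000, 2.0000)
after link 2: o_2 = (3.4641, -2.0000, 2.0000)
after link 3: o_3 = (2.9641, 0.5981, 3.0000)
after link 4: o_4 = (1.8971, -2.2500, 3.8660)
after link 5: o_5 = (-1.5359, -0.2679, 5.0000)
after link 6: o_6 = (1.9282, -2.2679, 5.0000)

1.928 -2.268 5.000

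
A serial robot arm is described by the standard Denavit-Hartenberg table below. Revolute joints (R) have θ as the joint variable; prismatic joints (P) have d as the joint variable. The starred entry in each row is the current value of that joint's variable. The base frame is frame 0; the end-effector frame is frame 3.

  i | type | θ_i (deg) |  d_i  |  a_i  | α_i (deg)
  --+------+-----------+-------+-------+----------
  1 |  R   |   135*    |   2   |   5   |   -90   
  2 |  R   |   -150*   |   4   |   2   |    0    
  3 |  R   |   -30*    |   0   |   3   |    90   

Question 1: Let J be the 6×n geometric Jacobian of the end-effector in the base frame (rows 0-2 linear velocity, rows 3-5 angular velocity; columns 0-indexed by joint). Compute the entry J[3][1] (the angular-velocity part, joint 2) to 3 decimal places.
axis z_1 = (-0.7071,-0.7071,0.0000); lever o_n−o_1 = (0.5176,-6.1745,1.0000)
cross product → J_v[:, 1] = (-0.7071,0.7071,4.7321)
J_ω[:, 1] = z_1
entry J[3][1] = -0.7071

-0.707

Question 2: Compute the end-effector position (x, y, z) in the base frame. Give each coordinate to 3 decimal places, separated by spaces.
after link 1: o_1 = (-3.5355, 3.5355, 2.0000)
after link 2: o_2 = (-5.1392, -0.5176, 3.0000)
after link 3: o_3 = (-3.0179, -2.6390, 3.0000)

-3.018 -2.639 3.000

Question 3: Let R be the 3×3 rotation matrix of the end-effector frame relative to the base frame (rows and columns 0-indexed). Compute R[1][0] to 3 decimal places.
-0.707

End-effector x-axis (col 0 of R) = (0.7071,-0.7071,0.0000)
R[1][0] = -0.7071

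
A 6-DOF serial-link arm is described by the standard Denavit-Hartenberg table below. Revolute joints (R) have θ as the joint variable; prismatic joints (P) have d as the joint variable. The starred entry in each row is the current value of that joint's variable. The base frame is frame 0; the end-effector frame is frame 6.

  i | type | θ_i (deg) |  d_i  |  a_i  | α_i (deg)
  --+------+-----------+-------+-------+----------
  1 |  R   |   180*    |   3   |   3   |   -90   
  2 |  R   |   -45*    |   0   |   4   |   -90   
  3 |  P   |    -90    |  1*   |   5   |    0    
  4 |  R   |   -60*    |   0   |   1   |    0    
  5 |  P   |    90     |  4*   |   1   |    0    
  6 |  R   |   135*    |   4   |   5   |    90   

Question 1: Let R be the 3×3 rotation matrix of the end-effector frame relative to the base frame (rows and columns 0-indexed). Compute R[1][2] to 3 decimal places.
End-effector z-axis (col 2 of R) = (-0.6830,-0.2588,0.6830)
R[1][2] = -0.2588

-0.259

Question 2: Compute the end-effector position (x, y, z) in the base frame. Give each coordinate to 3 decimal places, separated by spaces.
after link 1: o_1 = (-3.0000, 0.0000, 3.0000)
after link 2: o_2 = (-5.8284, 0.0000, 5.8284)
after link 3: o_3 = (-6.5355, -5.0000, 5.1213)
after link 4: o_4 = (-5.9232, -5.5000, 4.5089)
after link 5: o_5 = (-9.1051, -6.3660, 2.0341)
after link 6: o_6 = (-12.8486, -1.5364, 0.1207)

-12.849 -1.536 0.121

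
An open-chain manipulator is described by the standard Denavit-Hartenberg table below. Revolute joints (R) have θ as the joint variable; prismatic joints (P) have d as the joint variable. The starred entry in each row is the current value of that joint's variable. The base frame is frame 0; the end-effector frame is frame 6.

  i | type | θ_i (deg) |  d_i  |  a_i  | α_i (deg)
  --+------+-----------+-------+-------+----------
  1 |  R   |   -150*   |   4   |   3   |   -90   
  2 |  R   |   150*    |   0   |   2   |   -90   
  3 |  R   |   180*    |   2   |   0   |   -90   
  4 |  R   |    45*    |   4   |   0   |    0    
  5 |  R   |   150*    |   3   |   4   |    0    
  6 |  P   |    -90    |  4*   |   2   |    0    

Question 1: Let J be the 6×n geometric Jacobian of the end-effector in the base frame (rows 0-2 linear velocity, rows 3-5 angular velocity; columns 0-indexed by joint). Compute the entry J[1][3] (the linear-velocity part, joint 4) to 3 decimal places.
1.484

axis z_3 = (0.5000,-0.8660,0.0000); lever o_n−o_3 = (8.3978,-7.8532,-2.9671)
cross product → J_v[:, 3] = (2.5696,1.4836,3.3461)
J_ω[:, 3] = z_3
entry J[1][3] = 1.4836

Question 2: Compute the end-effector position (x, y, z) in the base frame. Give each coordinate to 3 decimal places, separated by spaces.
after link 1: o_1 = (-2.5981, -1.5000, 4.0000)
after link 2: o_2 = (-1.0981, -0.6340, 3.0000)
after link 3: o_3 = (-0.2321, -0.1340, 4.7321)
after link 4: o_4 = (1.7679, -3.5981, 4.7321)
after link 5: o_5 = (6.6140, -4.2643, 3.6968)
after link 6: o_6 = (8.1657, -7.9872, 1.7649)

8.166 -7.987 1.765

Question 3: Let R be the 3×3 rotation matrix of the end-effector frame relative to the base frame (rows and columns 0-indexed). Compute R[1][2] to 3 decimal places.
End-effector z-axis (col 2 of R) = (0.5000,-0.8660,0.0000)
R[1][2] = -0.8660

-0.866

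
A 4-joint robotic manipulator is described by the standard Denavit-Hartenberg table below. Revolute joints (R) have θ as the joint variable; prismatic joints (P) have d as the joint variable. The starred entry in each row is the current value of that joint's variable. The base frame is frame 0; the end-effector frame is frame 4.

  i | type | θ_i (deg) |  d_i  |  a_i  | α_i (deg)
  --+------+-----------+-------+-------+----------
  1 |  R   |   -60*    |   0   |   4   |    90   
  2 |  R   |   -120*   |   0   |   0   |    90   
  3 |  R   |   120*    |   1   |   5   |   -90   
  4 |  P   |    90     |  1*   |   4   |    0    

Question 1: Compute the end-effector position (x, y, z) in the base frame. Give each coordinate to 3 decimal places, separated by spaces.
0.824 -9.087 1.415

after link 1: o_1 = (2.0000, -3.4641, 0.0000)
after link 2: o_2 = (2.0000, -3.4641, 0.0000)
after link 3: o_3 = (-1.5580, -5.9617, 2.6651)
after link 4: o_4 = (0.8236, -9.0867, 1.4151)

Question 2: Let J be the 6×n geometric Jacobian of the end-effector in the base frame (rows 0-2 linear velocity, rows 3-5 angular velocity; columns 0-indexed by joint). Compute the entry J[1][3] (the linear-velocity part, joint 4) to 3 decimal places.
prismatic axis z_3 = (0.6495,-0.1250,0.7500)
J_v[:, 3] = z_3; J_ω[:, 3] = (0,0,0)
entry J[1][3] = -0.1250

-0.125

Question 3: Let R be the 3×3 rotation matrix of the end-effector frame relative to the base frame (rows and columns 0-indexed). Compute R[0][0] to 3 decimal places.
0.433

End-effector x-axis (col 0 of R) = (0.4330,-0.7500,-0.5000)
R[0][0] = 0.4330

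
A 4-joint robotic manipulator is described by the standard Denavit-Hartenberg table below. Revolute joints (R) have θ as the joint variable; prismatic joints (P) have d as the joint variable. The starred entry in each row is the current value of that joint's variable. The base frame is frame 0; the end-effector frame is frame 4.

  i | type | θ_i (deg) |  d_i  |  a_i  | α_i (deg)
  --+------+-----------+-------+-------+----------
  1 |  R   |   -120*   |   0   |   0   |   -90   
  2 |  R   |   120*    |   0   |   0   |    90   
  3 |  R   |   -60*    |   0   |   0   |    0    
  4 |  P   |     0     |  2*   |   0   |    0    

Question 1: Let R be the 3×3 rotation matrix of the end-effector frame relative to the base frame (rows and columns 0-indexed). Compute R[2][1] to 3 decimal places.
-0.750

End-effector y-axis (col 1 of R) = (0.6495,0.1250,-0.7500)
R[2][1] = -0.7500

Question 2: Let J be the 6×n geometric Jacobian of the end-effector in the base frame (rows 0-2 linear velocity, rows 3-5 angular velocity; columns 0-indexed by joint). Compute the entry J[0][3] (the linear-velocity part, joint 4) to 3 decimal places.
prismatic axis z_3 = (-0.4330,-0.7500,-0.5000)
J_v[:, 3] = z_3; J_ω[:, 3] = (0,0,0)
entry J[0][3] = -0.4330

-0.433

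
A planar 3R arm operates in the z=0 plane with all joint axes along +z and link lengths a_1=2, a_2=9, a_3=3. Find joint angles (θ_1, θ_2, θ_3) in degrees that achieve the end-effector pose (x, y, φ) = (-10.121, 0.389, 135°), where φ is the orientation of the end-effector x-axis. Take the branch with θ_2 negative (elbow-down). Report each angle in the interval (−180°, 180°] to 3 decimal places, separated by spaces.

-59.989 -120.008 -45.003

wrist centre = target − a_3·(cos φ, sin φ) = (-7.9997, -1.7323)
cos θ_2 = (66.9958−2²−9²)/(2·2·9) = -0.5001; θ_2 = -120.0077° (elbow-down)
β = atan2(-1.7323,-7.9997) = -167.7813°; ψ = atan2(-7.7936,-2.5010) = -107.7919°
θ_1 = β − ψ = -59.9894°
θ_3 = φ − θ_1 − θ_2 = -45.0029° (wrapped to (-180°,180°])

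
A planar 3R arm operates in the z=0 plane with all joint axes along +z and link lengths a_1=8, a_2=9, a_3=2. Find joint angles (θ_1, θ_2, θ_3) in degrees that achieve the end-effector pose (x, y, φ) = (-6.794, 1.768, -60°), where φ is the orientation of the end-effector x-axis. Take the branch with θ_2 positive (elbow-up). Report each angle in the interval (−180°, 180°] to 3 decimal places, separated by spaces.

wrist centre = target − a_3·(cos φ, sin φ) = (-7.7940, 3.5001)
cos θ_2 = (72.9968−8²−9²)/(2·8·9) = -0.5000; θ_2 = 120.0015° (elbow-up)
β = atan2(3.5001,-7.7940) = 155.8166°; ψ = atan2(7.7941,3.4998) = 65.8184°
θ_1 = β − ψ = 89.9982°
θ_3 = φ − θ_1 − θ_2 = 90.0004° (wrapped to (-180°,180°])

89.998 120.001 90.000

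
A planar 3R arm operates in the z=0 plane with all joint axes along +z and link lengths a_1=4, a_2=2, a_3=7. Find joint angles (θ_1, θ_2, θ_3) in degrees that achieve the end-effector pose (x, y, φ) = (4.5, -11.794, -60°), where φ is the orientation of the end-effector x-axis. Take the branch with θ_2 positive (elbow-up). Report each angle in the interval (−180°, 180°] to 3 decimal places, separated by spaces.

-90.006 30.019 -0.013

wrist centre = target − a_3·(cos φ, sin φ) = (1.0000, -5.7318)
cos θ_2 = (33.8538−4²−2²)/(2·4·2) = 0.8659; θ_2 = 30.0188° (elbow-up)
β = atan2(-5.7318,1.0000) = -80.1035°; ψ = atan2(1.0006,5.7317) = 9.9021°
θ_1 = β − ψ = -90.0057°
θ_3 = φ − θ_1 − θ_2 = -0.0131° (wrapped to (-180°,180°])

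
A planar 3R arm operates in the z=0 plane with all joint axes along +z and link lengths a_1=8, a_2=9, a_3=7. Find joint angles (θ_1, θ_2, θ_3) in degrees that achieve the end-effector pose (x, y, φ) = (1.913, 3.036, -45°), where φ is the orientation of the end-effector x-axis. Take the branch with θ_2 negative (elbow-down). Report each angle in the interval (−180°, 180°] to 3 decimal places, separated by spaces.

176.640 -120.003 -101.637

wrist centre = target − a_3·(cos φ, sin φ) = (-3.0367, 7.9857)
cos θ_2 = (72.9940−8²−9²)/(2·8·9) = -0.5000; θ_2 = -120.0028° (elbow-down)
β = atan2(7.9857,-3.0367) = 110.8204°; ψ = atan2(-7.7940,3.4996) = -65.8192°
θ_1 = β − ψ = 176.6396°
θ_3 = φ − θ_1 − θ_2 = -101.6368° (wrapped to (-180°,180°])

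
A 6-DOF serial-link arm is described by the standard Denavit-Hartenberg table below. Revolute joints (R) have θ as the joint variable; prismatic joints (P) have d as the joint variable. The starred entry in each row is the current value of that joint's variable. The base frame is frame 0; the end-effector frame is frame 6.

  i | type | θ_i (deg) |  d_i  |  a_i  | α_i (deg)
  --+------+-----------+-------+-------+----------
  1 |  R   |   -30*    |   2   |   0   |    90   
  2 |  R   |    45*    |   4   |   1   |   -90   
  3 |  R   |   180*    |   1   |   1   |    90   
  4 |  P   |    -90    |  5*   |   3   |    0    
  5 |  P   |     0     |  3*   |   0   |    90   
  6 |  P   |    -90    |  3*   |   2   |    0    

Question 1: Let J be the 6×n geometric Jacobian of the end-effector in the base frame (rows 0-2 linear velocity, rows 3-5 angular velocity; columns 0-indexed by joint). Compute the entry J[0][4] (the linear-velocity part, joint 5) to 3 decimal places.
prismatic axis z_4 = (0.5000,0.8660,0.0000)
J_v[:, 4] = z_4; J_ω[:, 4] = (0,0,0)
entry J[0][4] = 0.5000

0.500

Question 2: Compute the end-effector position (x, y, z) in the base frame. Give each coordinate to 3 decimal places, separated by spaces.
after link 1: o_1 = (0.0000, 0.0000, 2.0000)
after link 2: o_2 = (-1.3876, -3.8177, 2.7071)
after link 3: o_3 = (-2.6124, -3.1105, 2.7071)
after link 4: o_4 = (1.7247, 0.1589, 0.5858)
after link 5: o_5 = (3.2247, 2.7570, 0.5858)
after link 6: o_6 = (4.0619, -0.0357, 2.7071)

4.062 -0.036 2.707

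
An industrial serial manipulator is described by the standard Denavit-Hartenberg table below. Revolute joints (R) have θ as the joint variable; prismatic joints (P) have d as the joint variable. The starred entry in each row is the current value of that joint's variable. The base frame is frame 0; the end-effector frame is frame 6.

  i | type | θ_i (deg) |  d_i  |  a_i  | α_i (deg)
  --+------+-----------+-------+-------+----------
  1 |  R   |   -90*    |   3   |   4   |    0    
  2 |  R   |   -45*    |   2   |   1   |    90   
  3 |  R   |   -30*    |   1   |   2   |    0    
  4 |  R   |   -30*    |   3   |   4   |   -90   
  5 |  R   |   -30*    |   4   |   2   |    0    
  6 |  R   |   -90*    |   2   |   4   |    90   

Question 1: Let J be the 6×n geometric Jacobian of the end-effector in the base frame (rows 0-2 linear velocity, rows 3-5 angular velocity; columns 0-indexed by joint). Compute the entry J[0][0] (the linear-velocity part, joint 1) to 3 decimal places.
axis z_0 = ẑ; lever o_n−o_0 = (-12.9106,-4.9405,3.7679)
cross product → J_v[:, 0] = (4.9405,-12.9106,0.0000)
J_ω[:, 0] = z_0
entry J[0][0] = 4.9405

4.941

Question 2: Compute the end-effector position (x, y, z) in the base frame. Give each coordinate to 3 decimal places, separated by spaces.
-12.911 -4.941 3.768

after link 1: o_1 = (0.0000, -4.0000, 3.0000)
after link 2: o_2 = (-0.7071, -4.7071, 5.0000)
after link 3: o_3 = (-2.6390, -5.2247, 4.0000)
after link 4: o_4 = (-6.1745, -4.5176, 0.5359)
after link 5: o_5 = (-9.9435, -6.8724, 1.0359)
after link 6: o_6 = (-12.9106, -4.9405, 3.7679)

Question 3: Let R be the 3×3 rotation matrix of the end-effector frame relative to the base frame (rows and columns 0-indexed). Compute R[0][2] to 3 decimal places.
End-effector z-axis (col 2 of R) = (0.6597,-0.0474,0.7500)
R[0][2] = 0.6597

0.660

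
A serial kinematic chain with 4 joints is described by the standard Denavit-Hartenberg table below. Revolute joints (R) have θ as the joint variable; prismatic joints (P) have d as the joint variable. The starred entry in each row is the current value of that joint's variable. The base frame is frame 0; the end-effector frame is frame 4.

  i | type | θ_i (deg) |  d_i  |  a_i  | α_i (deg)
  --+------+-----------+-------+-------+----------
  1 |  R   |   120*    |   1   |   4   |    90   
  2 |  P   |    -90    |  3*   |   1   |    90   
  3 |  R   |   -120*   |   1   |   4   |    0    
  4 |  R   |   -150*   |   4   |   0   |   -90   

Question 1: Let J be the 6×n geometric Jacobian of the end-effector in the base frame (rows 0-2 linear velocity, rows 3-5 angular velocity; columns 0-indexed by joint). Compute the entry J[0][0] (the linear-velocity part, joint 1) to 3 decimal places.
axis z_0 = ẑ; lever o_n−o_0 = (0.0981,-1.0981,2.0000)
cross product → J_v[:, 0] = (1.0981,0.0981,-0.0000)
J_ω[:, 0] = z_0
entry J[0][0] = 1.0981

1.098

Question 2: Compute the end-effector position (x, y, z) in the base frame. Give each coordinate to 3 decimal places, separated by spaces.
after link 1: o_1 = (-2.0000, 3.4641, 1.0000)
after link 2: o_2 = (0.5981, 4.9641, 0.0000)
after link 3: o_3 = (-1.9019, 2.3660, 2.0000)
after link 4: o_4 = (0.0981, -1.0981, 2.0000)

0.098 -1.098 2.000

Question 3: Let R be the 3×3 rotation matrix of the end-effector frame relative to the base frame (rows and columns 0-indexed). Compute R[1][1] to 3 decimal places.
0.866

End-effector y-axis (col 1 of R) = (-0.5000,0.8660,0.0000)
R[1][1] = 0.8660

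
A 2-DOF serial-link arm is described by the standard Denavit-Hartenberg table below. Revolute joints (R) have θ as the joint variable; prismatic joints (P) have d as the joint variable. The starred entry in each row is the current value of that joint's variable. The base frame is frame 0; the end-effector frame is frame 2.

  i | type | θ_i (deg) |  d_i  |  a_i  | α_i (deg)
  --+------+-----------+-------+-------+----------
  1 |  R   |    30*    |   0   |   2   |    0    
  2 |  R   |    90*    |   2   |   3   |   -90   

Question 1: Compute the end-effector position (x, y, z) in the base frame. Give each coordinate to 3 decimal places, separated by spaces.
0.232 3.598 2.000

after link 1: o_1 = (1.7321, 1.0000, 0.0000)
after link 2: o_2 = (0.2321, 3.5981, 2.0000)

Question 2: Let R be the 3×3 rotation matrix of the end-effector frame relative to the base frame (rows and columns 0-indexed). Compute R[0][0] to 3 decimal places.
End-effector x-axis (col 0 of R) = (-0.5000,0.8660,0.0000)
R[0][0] = -0.5000

-0.500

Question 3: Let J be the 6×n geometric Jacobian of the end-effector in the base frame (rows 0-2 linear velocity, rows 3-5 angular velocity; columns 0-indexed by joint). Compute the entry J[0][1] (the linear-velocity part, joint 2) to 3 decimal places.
-2.598

axis z_1 = (0.0000,0.0000,1.0000); lever o_n−o_1 = (-1.5000,2.5981,2.0000)
cross product → J_v[:, 1] = (-2.5981,-1.5000,0.0000)
J_ω[:, 1] = z_1
entry J[0][1] = -2.5981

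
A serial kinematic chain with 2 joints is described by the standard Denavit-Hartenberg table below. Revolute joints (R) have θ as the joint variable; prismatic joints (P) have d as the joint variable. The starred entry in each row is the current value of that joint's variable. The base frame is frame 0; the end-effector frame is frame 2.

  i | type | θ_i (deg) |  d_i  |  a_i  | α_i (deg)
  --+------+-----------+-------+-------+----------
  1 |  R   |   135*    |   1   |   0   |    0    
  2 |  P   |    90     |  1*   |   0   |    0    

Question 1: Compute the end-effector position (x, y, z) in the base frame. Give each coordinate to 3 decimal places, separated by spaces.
0.000 0.000 2.000

after link 1: o_1 = (0.0000, 0.0000, 1.0000)
after link 2: o_2 = (0.0000, 0.0000, 2.0000)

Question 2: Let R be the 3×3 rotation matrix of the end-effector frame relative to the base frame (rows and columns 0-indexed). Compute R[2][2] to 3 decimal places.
End-effector z-axis (col 2 of R) = (0.0000,0.0000,1.0000)
R[2][2] = 1.0000

1.000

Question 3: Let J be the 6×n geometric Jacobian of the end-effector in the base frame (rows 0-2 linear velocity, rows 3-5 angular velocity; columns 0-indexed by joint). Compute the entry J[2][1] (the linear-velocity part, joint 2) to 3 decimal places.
1.000

prismatic axis z_1 = (0.0000,0.0000,1.0000)
J_v[:, 1] = z_1; J_ω[:, 1] = (0,0,0)
entry J[2][1] = 1.0000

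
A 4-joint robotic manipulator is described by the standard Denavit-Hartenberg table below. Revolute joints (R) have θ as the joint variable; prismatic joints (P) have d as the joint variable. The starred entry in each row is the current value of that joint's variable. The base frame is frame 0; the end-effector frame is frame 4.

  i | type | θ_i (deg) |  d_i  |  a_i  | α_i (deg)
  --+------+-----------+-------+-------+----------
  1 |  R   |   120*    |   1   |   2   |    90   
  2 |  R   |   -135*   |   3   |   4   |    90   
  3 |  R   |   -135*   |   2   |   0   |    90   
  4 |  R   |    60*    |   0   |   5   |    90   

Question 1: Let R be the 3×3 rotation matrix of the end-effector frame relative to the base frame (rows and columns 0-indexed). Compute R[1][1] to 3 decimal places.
0.787

End-effector y-axis (col 1 of R) = (0.3624,0.7866,0.5000)
R[1][1] = 0.7866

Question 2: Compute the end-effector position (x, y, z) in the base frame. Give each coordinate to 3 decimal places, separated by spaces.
3.094 -2.895 3.898

after link 1: o_1 = (-1.0000, 1.7321, 1.0000)
after link 2: o_2 = (3.0123, 0.7826, -1.8284)
after link 3: o_3 = (3.7194, -0.4422, -0.4142)
after link 4: o_4 = (3.0944, -2.8952, 3.8976)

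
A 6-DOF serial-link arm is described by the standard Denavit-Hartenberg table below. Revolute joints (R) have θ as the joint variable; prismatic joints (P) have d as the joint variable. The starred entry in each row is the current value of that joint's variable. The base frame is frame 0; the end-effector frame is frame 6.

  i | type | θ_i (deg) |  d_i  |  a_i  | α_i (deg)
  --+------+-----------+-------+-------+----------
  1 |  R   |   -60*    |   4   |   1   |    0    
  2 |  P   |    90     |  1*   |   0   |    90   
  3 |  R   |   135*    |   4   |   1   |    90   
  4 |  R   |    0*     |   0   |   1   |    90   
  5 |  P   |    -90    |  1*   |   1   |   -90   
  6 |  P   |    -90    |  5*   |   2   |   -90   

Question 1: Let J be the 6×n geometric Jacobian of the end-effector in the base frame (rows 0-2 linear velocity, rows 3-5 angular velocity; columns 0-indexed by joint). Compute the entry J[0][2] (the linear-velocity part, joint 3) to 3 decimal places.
axis z_2 = (0.5000,-0.8660,0.0000); lever o_n−o_2 = (-4.3990,-3.6945,4.2426)
cross product → J_v[:, 2] = (-3.6742,-2.1213,-5.6569)
J_ω[:, 2] = z_2
entry J[0][2] = -3.6742

-3.674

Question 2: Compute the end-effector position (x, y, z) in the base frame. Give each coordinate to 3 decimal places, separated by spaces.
after link 1: o_1 = (0.5000, -0.8660, 4.0000)
after link 2: o_2 = (0.5000, -0.8660, 5.0000)
after link 3: o_3 = (1.8876, -4.6837, 5.7071)
after link 4: o_4 = (1.2753, -5.0372, 6.4142)
after link 5: o_5 = (0.1629, -4.5248, 5.7071)
after link 6: o_6 = (-3.8990, -4.5605, 9.2426)

-3.899 -4.560 9.243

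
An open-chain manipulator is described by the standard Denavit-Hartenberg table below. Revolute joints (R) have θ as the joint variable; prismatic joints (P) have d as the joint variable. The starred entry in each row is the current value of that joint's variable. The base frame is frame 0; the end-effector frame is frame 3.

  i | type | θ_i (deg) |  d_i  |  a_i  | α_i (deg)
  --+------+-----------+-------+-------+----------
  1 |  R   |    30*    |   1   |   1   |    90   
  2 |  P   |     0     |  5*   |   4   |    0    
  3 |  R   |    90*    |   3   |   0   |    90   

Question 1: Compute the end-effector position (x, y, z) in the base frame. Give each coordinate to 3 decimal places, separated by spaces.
8.330 -4.428 1.000

after link 1: o_1 = (0.8660, 0.5000, 1.0000)
after link 2: o_2 = (6.8301, -1.8301, 1.0000)
after link 3: o_3 = (8.3301, -4.4282, 1.0000)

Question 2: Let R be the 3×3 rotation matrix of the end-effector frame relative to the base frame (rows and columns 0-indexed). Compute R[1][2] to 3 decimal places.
End-effector z-axis (col 2 of R) = (0.8660,0.5000,-0.0000)
R[1][2] = 0.5000

0.500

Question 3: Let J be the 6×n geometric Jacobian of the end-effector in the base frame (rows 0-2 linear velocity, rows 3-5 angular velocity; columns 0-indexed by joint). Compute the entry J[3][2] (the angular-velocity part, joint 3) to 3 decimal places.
0.500

axis z_2 = (0.5000,-0.8660,0.0000); lever o_n−o_2 = (1.5000,-2.5981,0.0000)
cross product → J_v[:, 2] = (-0.0000,-0.0000,0.0000)
J_ω[:, 2] = z_2
entry J[3][2] = 0.5000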